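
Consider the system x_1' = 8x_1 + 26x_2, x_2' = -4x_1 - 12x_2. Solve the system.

x_1(t) = 3K_1e^(-2t)sin(2t) - 2K_1e^(-2t)cos(2t) - 2K_2e^(-2t)sin(2t) - 3K_2e^(-2t)cos(2t), x_2(t) = -K_1e^(-2t)sin(2t) + K_1e^(-2t)cos(2t) + K_2e^(-2t)sin(2t) + K_2e^(-2t)cos(2t)

Coefficient matrix A = [[8, 26], [-4, -12]].
Characteristic polynomial det(A - λI) = λ^2 + 4λ + 8 = 0.
Eigenvalues λ = -2 ± 2i (complex conjugate pair).
For λ=-2+2i: an eigenvector is (-2,1) - i(3,-1) = (-2 - 3i, 1 + i).
A real fundamental pair from Re and Im of e^((-2+2i)t)v: X_1 = e^(-2t)(cos(2t)·(-2,1) + sin(2t)·(3,-1)), X_2 = e^(-2t)(sin(2t)·(-2,1) - cos(2t)·(3,-1)).
General solution: K_1X_1 + K_2X_2.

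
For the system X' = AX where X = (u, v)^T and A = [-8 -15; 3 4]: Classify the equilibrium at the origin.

stable spiral

A = [[-8,-15],[3,4]]; det(A-λI) = λ^2 + 4λ + 13.
λ = -2 ± 3i: negative real part.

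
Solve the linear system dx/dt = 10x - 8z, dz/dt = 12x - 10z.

x(t) = 2c_1e^(-2t) - c_2e^(2t), z(t) = 3c_1e^(-2t) - c_2e^(2t)

Coefficient matrix A = [[10, -8], [12, -10]].
Characteristic polynomial det(A - λI) = λ^2 - 4 = 0.
Eigenvalues λ = -2, 2.
For λ=-2: (A-λI) row 1 is [12, -8], so an eigenvector is (2, 3).
For λ=2: (A-λI) row 1 is [8, -8], so an eigenvector is (-1, -1).
General solution: c_1e^(-2t)(2,3) + c_2e^(2t)(-1,-1).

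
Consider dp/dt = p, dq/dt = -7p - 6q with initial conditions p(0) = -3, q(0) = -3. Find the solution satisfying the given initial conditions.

Coefficient matrix A = [[1, 0], [-7, -6]].
Characteristic polynomial det(A - λI) = λ^2 + 5λ - 6 = 0.
Eigenvalues λ = -6, 1.
For λ=-6: (A-λI) row 1 is [7, 0], so an eigenvector is (0, -1).
For λ=1: (A-λI) row 2 is [-7, -7], so an eigenvector is (-1, 1).
General solution: c_1e^(-6t)(0,-1) + c_2e^(t)(-1,1).
Applying p(0)=-3, q(0)=-3 gives c_1=6, c_2=3.

p(t) = -3e^(t), q(t) = 3e^(t) - 6e^(-6t)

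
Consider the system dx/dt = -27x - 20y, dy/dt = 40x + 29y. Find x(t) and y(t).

Coefficient matrix A = [[-27, -20], [40, 29]].
Characteristic polynomial det(A - λI) = λ^2 - 2λ + 17 = 0.
Eigenvalues λ = 1 ± 4i (complex conjugate pair).
For λ=1+4i: an eigenvector is (1,-1) - i(-2,3) = (1 + 2i, -1 - 3i).
A real fundamental pair from Re and Im of e^((1+4i)t)v: X_1 = e^(t)(cos(4t)·(1,-1) + sin(4t)·(-2,3)), X_2 = e^(t)(sin(4t)·(1,-1) - cos(4t)·(-2,3)).
General solution: K_1X_1 + K_2X_2.

x(t) = -2K_1e^(t)sin(4t) + K_1e^(t)cos(4t) + K_2e^(t)sin(4t) + 2K_2e^(t)cos(4t), y(t) = 3K_1e^(t)sin(4t) - K_1e^(t)cos(4t) - K_2e^(t)sin(4t) - 3K_2e^(t)cos(4t)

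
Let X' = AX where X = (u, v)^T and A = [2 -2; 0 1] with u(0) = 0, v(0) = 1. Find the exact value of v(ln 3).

3

A = [[2,-2],[0,1]]; eigenvalues λ = 2, 1.
Eigenvectors: (-1,0) for λ=2, (2,1) for λ=1.
From the initial condition, c_1 = 2, c_2 = 1.
v(ln 3) = (2)(3^2)(0) + (1)(3^1)(1) = 3.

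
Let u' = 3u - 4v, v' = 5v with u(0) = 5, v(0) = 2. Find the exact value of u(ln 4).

-3520

A = [[3,-4],[0,5]]; eigenvalues λ = 5, 3.
Eigenvectors: (-2,1) for λ=5, (1,0) for λ=3.
From the initial condition, c_1 = 2, c_2 = 9.
u(ln 4) = (2)(4^5)(-2) + (9)(4^3)(1) = -3520.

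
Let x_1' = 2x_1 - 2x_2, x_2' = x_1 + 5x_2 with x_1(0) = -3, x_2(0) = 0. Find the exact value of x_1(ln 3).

81

A = [[2,-2],[1,5]]; eigenvalues λ = 4, 3.
Eigenvectors: (1,-1) for λ=4, (-2,1) for λ=3.
From the initial condition, c_1 = 3, c_2 = 3.
x_1(ln 3) = (3)(3^4)(1) + (3)(3^3)(-2) = 81.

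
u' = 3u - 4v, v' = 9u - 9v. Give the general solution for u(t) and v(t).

Coefficient matrix A = [[3, -4], [9, -9]].
Characteristic polynomial det(A - λI) = λ^2 + 6λ + 9 = 0.
Single eigenvalue λ = -3 with algebraic multiplicity 2.
Eigenvector v = (2,3); generalized eigenvector w with (A-λI)w=v is (1,1).
General solution: e^(-3t)[C_1·v + C_2·(t·v + w)].

u(t) = 2C_1e^(-3t) + 2C_2te^(-3t) + C_2e^(-3t), v(t) = 3C_1e^(-3t) + 3C_2te^(-3t) + C_2e^(-3t)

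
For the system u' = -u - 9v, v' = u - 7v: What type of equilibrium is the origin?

A = [[-1,-9],[1,-7]]; det(A-λI) = λ^2 + 8λ + 16.
repeated λ = -4 with a single eigenvector.

stable improper node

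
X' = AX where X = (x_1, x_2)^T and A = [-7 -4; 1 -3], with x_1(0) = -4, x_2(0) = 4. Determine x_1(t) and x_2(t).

x_1(t) = -8te^(-5t) - 4e^(-5t), x_2(t) = 4te^(-5t) + 4e^(-5t)

Coefficient matrix A = [[-7, -4], [1, -3]].
Characteristic polynomial det(A - λI) = λ^2 + 10λ + 25 = 0.
Single eigenvalue λ = -5 with algebraic multiplicity 2.
Eigenvector v = (2,-1); generalized eigenvector w with (A-λI)w=v is (-1,0).
General solution: e^(-5t)[C_1·v + C_2·(t·v + w)].
Applying x_1(0)=-4, x_2(0)=4 gives C_1=-4, C_2=-4.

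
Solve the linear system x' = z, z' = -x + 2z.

x(t) = c_1e^(t) + c_2te^(t) + 2c_2e^(t), z(t) = c_1e^(t) + c_2te^(t) + 3c_2e^(t)

Coefficient matrix A = [[0, 1], [-1, 2]].
Characteristic polynomial det(A - λI) = λ^2 - 2λ + 1 = 0.
Single eigenvalue λ = 1 with algebraic multiplicity 2.
Eigenvector v = (1,1); generalized eigenvector w with (A-λI)w=v is (2,3).
General solution: e^(t)[c_1·v + c_2·(t·v + w)].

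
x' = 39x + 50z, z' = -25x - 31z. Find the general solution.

Coefficient matrix A = [[39, 50], [-25, -31]].
Characteristic polynomial det(A - λI) = λ^2 - 8λ + 41 = 0.
Eigenvalues λ = 4 ± 5i (complex conjugate pair).
For λ=4+5i: an eigenvector is (-1,1) - i(3,-2) = (-1 - 3i, 1 + 2i).
A real fundamental pair from Re and Im of e^((4+5i)t)v: X_1 = e^(4t)(cos(5t)·(-1,1) + sin(5t)·(3,-2)), X_2 = e^(4t)(sin(5t)·(-1,1) - cos(5t)·(3,-2)).
General solution: K_1X_1 + K_2X_2.

x(t) = 3K_1e^(4t)sin(5t) - K_1e^(4t)cos(5t) - K_2e^(4t)sin(5t) - 3K_2e^(4t)cos(5t), z(t) = -2K_1e^(4t)sin(5t) + K_1e^(4t)cos(5t) + K_2e^(4t)sin(5t) + 2K_2e^(4t)cos(5t)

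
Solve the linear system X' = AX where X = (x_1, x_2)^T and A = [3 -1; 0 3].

Coefficient matrix A = [[3, -1], [0, 3]].
Characteristic polynomial det(A - λI) = λ^2 - 6λ + 9 = 0.
Single eigenvalue λ = 3 with algebraic multiplicity 2.
Eigenvector v = (1,0); generalized eigenvector w with (A-λI)w=v is (3,-1).
General solution: e^(3t)[K_1·v + K_2·(t·v + w)].

x_1(t) = K_1e^(3t) + K_2te^(3t) + 3K_2e^(3t), x_2(t) = -K_2e^(3t)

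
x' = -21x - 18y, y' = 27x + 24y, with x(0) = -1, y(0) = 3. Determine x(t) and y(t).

Coefficient matrix A = [[-21, -18], [27, 24]].
Characteristic polynomial det(A - λI) = λ^2 - 3λ - 18 = 0.
Eigenvalues λ = 6, -3.
For λ=6: (A-λI) row 1 is [-27, -18], so an eigenvector is (-2, 3).
For λ=-3: (A-λI) row 1 is [-18, -18], so an eigenvector is (-1, 1).
General solution: K_1e^(6t)(-2,3) + K_2e^(-3t)(-1,1).
Applying x(0)=-1, y(0)=3 gives K_1=2, K_2=-3.

x(t) = -4e^(6t) + 3e^(-3t), y(t) = 6e^(6t) - 3e^(-3t)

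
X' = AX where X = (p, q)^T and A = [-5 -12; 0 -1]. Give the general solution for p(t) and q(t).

Coefficient matrix A = [[-5, -12], [0, -1]].
Characteristic polynomial det(A - λI) = λ^2 + 6λ + 5 = 0.
Eigenvalues λ = -1, -5.
For λ=-1: (A-λI) row 1 is [-4, -12], so an eigenvector is (3, -1).
For λ=-5: (A-λI) row 1 is [0, -12], so an eigenvector is (1, 0).
General solution: K_1e^(-t)(3,-1) + K_2e^(-5t)(1,0).

p(t) = 3K_1e^(-t) + K_2e^(-5t), q(t) = -K_1e^(-t)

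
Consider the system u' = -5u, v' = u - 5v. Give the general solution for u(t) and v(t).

Coefficient matrix A = [[-5, 0], [1, -5]].
Characteristic polynomial det(A - λI) = λ^2 + 10λ + 25 = 0.
Single eigenvalue λ = -5 with algebraic multiplicity 2.
Eigenvector v = (0,-1); generalized eigenvector w with (A-λI)w=v is (-1,3).
General solution: e^(-5t)[K_1·v + K_2·(t·v + w)].

u(t) = -K_2e^(-5t), v(t) = -K_1e^(-5t) - K_2te^(-5t) + 3K_2e^(-5t)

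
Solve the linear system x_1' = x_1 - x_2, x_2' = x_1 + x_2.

Coefficient matrix A = [[1, -1], [1, 1]].
Characteristic polynomial det(A - λI) = λ^2 - 2λ + 2 = 0.
Eigenvalues λ = 1 ± i (complex conjugate pair).
For λ=1+i: an eigenvector is (0,-1) - i(1,0) = (0 - i, -1).
A real fundamental pair from Re and Im of e^((1+i)t)v: X_1 = e^(t)(cos(t)·(0,-1) + sin(t)·(1,0)), X_2 = e^(t)(sin(t)·(0,-1) - cos(t)·(1,0)).
General solution: K_1X_1 + K_2X_2.

x_1(t) = K_1e^(t)sin(t) - K_2e^(t)cos(t), x_2(t) = -K_1e^(t)cos(t) - K_2e^(t)sin(t)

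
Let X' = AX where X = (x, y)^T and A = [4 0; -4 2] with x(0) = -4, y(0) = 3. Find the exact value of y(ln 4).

1968

A = [[4,0],[-4,2]]; eigenvalues λ = 2, 4.
Eigenvectors: (0,-1) for λ=2, (-1,2) for λ=4.
From the initial condition, c_1 = 5, c_2 = 4.
y(ln 4) = (5)(4^2)(-1) + (4)(4^4)(2) = 1968.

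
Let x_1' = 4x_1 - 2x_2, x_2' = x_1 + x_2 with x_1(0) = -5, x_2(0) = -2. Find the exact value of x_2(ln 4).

-176

A = [[4,-2],[1,1]]; eigenvalues λ = 3, 2.
Eigenvectors: (2,1) for λ=3, (1,1) for λ=2.
From the initial condition, c_1 = -3, c_2 = 1.
x_2(ln 4) = (-3)(4^3)(1) + (1)(4^2)(1) = -176.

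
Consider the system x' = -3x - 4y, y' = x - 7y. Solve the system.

x(t) = -2C_1e^(-5t) - 2C_2te^(-5t) - C_2e^(-5t), y(t) = -C_1e^(-5t) - C_2te^(-5t)

Coefficient matrix A = [[-3, -4], [1, -7]].
Characteristic polynomial det(A - λI) = λ^2 + 10λ + 25 = 0.
Single eigenvalue λ = -5 with algebraic multiplicity 2.
Eigenvector v = (-2,-1); generalized eigenvector w with (A-λI)w=v is (-1,0).
General solution: e^(-5t)[C_1·v + C_2·(t·v + w)].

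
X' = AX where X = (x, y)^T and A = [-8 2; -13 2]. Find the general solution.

Coefficient matrix A = [[-8, 2], [-13, 2]].
Characteristic polynomial det(A - λI) = λ^2 + 6λ + 10 = 0.
Eigenvalues λ = -3 ± i (complex conjugate pair).
For λ=-3+i: an eigenvector is (1,2) - i(-1,-3) = (1 + i, 2 + 3i).
A real fundamental pair from Re and Im of e^((-3+i)t)v: X_1 = e^(-3t)(cos(t)·(1,2) + sin(t)·(-1,-3)), X_2 = e^(-3t)(sin(t)·(1,2) - cos(t)·(-1,-3)).
General solution: C_1X_1 + C_2X_2.

x(t) = -C_1e^(-3t)sin(t) + C_1e^(-3t)cos(t) + C_2e^(-3t)sin(t) + C_2e^(-3t)cos(t), y(t) = -3C_1e^(-3t)sin(t) + 2C_1e^(-3t)cos(t) + 2C_2e^(-3t)sin(t) + 3C_2e^(-3t)cos(t)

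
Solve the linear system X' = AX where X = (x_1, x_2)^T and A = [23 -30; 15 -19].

x_1(t) = K_1e^(2t)sin(3t) + 3K_1e^(2t)cos(3t) + 3K_2e^(2t)sin(3t) - K_2e^(2t)cos(3t), x_2(t) = K_1e^(2t)sin(3t) + 2K_1e^(2t)cos(3t) + 2K_2e^(2t)sin(3t) - K_2e^(2t)cos(3t)

Coefficient matrix A = [[23, -30], [15, -19]].
Characteristic polynomial det(A - λI) = λ^2 - 4λ + 13 = 0.
Eigenvalues λ = 2 ± 3i (complex conjugate pair).
For λ=2+3i: an eigenvector is (3,2) - i(1,1) = (3 - i, 2 - i).
A real fundamental pair from Re and Im of e^((2+3i)t)v: X_1 = e^(2t)(cos(3t)·(3,2) + sin(3t)·(1,1)), X_2 = e^(2t)(sin(3t)·(3,2) - cos(3t)·(1,1)).
General solution: K_1X_1 + K_2X_2.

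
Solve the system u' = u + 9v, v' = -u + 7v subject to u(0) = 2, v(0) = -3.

Coefficient matrix A = [[1, 9], [-1, 7]].
Characteristic polynomial det(A - λI) = λ^2 - 8λ + 16 = 0.
Single eigenvalue λ = 4 with algebraic multiplicity 2.
Eigenvector v = (-3,-1); generalized eigenvector w with (A-λI)w=v is (-2,-1).
General solution: e^(4t)[C_1·v + C_2·(t·v + w)].
Applying u(0)=2, v(0)=-3 gives C_1=-8, C_2=11.

u(t) = -33te^(4t) + 2e^(4t), v(t) = -11te^(4t) - 3e^(4t)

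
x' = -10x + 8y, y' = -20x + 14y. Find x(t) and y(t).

Coefficient matrix A = [[-10, 8], [-20, 14]].
Characteristic polynomial det(A - λI) = λ^2 - 4λ + 20 = 0.
Eigenvalues λ = 2 ± 4i (complex conjugate pair).
For λ=2+4i: an eigenvector is (-1,-1) - i(1,2) = (-1 - i, -1 - 2i).
A real fundamental pair from Re and Im of e^((2+4i)t)v: X_1 = e^(2t)(cos(4t)·(-1,-1) + sin(4t)·(1,2)), X_2 = e^(2t)(sin(4t)·(-1,-1) - cos(4t)·(1,2)).
General solution: C_1X_1 + C_2X_2.

x(t) = C_1e^(2t)sin(4t) - C_1e^(2t)cos(4t) - C_2e^(2t)sin(4t) - C_2e^(2t)cos(4t), y(t) = 2C_1e^(2t)sin(4t) - C_1e^(2t)cos(4t) - C_2e^(2t)sin(4t) - 2C_2e^(2t)cos(4t)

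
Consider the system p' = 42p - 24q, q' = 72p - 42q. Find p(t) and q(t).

Coefficient matrix A = [[42, -24], [72, -42]].
Characteristic polynomial det(A - λI) = λ^2 - 36 = 0.
Eigenvalues λ = 6, -6.
For λ=6: (A-λI) row 1 is [36, -24], so an eigenvector is (2, 3).
For λ=-6: (A-λI) row 1 is [48, -24], so an eigenvector is (-1, -2).
General solution: K_1e^(6t)(2,3) + K_2e^(-6t)(-1,-2).

p(t) = 2K_1e^(6t) - K_2e^(-6t), q(t) = 3K_1e^(6t) - 2K_2e^(-6t)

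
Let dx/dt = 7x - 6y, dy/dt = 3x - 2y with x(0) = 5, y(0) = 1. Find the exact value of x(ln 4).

2036

A = [[7,-6],[3,-2]]; eigenvalues λ = 1, 4.
Eigenvectors: (1,1) for λ=1, (2,1) for λ=4.
From the initial condition, c_1 = -3, c_2 = 4.
x(ln 4) = (-3)(4^1)(1) + (4)(4^4)(2) = 2036.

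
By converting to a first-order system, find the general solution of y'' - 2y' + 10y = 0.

y(t) = K_1e^(t)cos(3t) + K_2e^(t)sin(3t)

Let x_1 = y, x_2 = y'. Then x_1' = x_2 and x_2' = -10x_1 + 2x_2.
A = [[0,1],[-10,2]]; det(A-λI) = λ^2 - 2λ + 10.
Eigenvalues λ = 1 ± 3i.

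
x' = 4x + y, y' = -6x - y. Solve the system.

Coefficient matrix A = [[4, 1], [-6, -1]].
Characteristic polynomial det(A - λI) = λ^2 - 3λ + 2 = 0.
Eigenvalues λ = 2, 1.
For λ=2: (A-λI) row 1 is [2, 1], so an eigenvector is (1, -2).
For λ=1: (A-λI) row 1 is [3, 1], so an eigenvector is (-1, 3).
General solution: C_1e^(2t)(1,-2) + C_2e^(t)(-1,3).

x(t) = C_1e^(2t) - C_2e^(t), y(t) = -2C_1e^(2t) + 3C_2e^(t)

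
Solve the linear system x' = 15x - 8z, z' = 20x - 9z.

x(t) = -c_1e^(3t)sin(4t) - c_1e^(3t)cos(4t) - c_2e^(3t)sin(4t) + c_2e^(3t)cos(4t), z(t) = -2c_1e^(3t)sin(4t) - c_1e^(3t)cos(4t) - c_2e^(3t)sin(4t) + 2c_2e^(3t)cos(4t)

Coefficient matrix A = [[15, -8], [20, -9]].
Characteristic polynomial det(A - λI) = λ^2 - 6λ + 25 = 0.
Eigenvalues λ = 3 ± 4i (complex conjugate pair).
For λ=3+4i: an eigenvector is (-1,-1) - i(-1,-2) = (-1 + i, -1 + 2i).
A real fundamental pair from Re and Im of e^((3+4i)t)v: X_1 = e^(3t)(cos(4t)·(-1,-1) + sin(4t)·(-1,-2)), X_2 = e^(3t)(sin(4t)·(-1,-1) - cos(4t)·(-1,-2)).
General solution: c_1X_1 + c_2X_2.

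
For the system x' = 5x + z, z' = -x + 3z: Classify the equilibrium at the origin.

A = [[5,1],[-1,3]]; det(A-λI) = λ^2 - 8λ + 16.
repeated λ = 4 with a single eigenvector.

unstable improper node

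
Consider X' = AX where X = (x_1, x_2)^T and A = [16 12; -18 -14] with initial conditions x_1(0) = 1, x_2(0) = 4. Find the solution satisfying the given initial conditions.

Coefficient matrix A = [[16, 12], [-18, -14]].
Characteristic polynomial det(A - λI) = λ^2 - 2λ - 8 = 0.
Eigenvalues λ = 4, -2.
For λ=4: (A-λI) row 1 is [12, 12], so an eigenvector is (-1, 1).
For λ=-2: (A-λI) row 1 is [18, 12], so an eigenvector is (-2, 3).
General solution: K_1e^(4t)(-1,1) + K_2e^(-2t)(-2,3).
Applying x_1(0)=1, x_2(0)=4 gives K_1=-11, K_2=5.

x_1(t) = 11e^(4t) - 10e^(-2t), x_2(t) = -11e^(4t) + 15e^(-2t)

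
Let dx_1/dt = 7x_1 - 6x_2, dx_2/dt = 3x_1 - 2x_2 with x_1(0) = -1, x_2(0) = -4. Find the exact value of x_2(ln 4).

740

A = [[7,-6],[3,-2]]; eigenvalues λ = 4, 1.
Eigenvectors: (2,1) for λ=4, (1,1) for λ=1.
From the initial condition, c_1 = 3, c_2 = -7.
x_2(ln 4) = (3)(4^4)(1) + (-7)(4^1)(1) = 740.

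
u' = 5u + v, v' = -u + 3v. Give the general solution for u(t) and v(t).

Coefficient matrix A = [[5, 1], [-1, 3]].
Characteristic polynomial det(A - λI) = λ^2 - 8λ + 16 = 0.
Single eigenvalue λ = 4 with algebraic multiplicity 2.
Eigenvector v = (-1,1); generalized eigenvector w with (A-λI)w=v is (-1,0).
General solution: e^(4t)[c_1·v + c_2·(t·v + w)].

u(t) = -c_1e^(4t) - c_2te^(4t) - c_2e^(4t), v(t) = c_1e^(4t) + c_2te^(4t)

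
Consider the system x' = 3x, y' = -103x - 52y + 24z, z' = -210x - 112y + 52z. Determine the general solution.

Coefficient matrix A = [[3, 0, 0], [-103, -52, 24], [-210, -112, 52]].
det(A - λI) = 0 gives eigenvalues λ = -4, 3, 4.
For λ=-4: eigenvector (0,1,2).
For λ=3: eigenvector (1,-1,2).
For λ=4: eigenvector (0,3,7).
General solution: K_1e^(-4t)(0,1,2) + K_2e^(3t)(1,-1,2) + K_3e^(4t)(0,3,7).

x(t) = K_2e^(3t), y(t) = K_1e^(-4t) - K_2e^(3t) + 3K_3e^(4t), z(t) = 2K_1e^(-4t) + 2K_2e^(3t) + 7K_3e^(4t)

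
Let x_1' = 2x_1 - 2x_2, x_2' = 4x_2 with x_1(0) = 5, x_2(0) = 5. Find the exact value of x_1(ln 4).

-1120

A = [[2,-2],[0,4]]; eigenvalues λ = 4, 2.
Eigenvectors: (-1,1) for λ=4, (-1,0) for λ=2.
From the initial condition, c_1 = 5, c_2 = -10.
x_1(ln 4) = (5)(4^4)(-1) + (-10)(4^2)(-1) = -1120.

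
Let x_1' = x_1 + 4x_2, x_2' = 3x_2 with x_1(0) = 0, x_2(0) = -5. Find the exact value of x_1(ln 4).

-600

A = [[1,4],[0,3]]; eigenvalues λ = 1, 3.
Eigenvectors: (1,0) for λ=1, (-2,-1) for λ=3.
From the initial condition, c_1 = 10, c_2 = 5.
x_1(ln 4) = (10)(4^1)(1) + (5)(4^3)(-2) = -600.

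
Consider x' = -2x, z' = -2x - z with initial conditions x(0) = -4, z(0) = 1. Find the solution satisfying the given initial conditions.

Coefficient matrix A = [[-2, 0], [-2, -1]].
Characteristic polynomial det(A - λI) = λ^2 + 3λ + 2 = 0.
Eigenvalues λ = -2, -1.
For λ=-2: (A-λI) row 2 is [-2, 1], so an eigenvector is (-1, -2).
For λ=-1: (A-λI) row 1 is [-1, 0], so an eigenvector is (0, -1).
General solution: C_1e^(-2t)(-1,-2) + C_2e^(-t)(0,-1).
Applying x(0)=-4, z(0)=1 gives C_1=4, C_2=-9.

x(t) = -4e^(-2t), z(t) = 9e^(-t) - 8e^(-2t)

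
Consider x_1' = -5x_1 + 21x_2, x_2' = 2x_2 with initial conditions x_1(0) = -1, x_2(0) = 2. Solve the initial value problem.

Coefficient matrix A = [[-5, 21], [0, 2]].
Characteristic polynomial det(A - λI) = λ^2 + 3λ - 10 = 0.
Eigenvalues λ = 2, -5.
For λ=2: (A-λI) row 1 is [-7, 21], so an eigenvector is (-3, -1).
For λ=-5: (A-λI) row 1 is [0, 21], so an eigenvector is (-1, 0).
General solution: c_1e^(2t)(-3,-1) + c_2e^(-5t)(-1,0).
Applying x_1(0)=-1, x_2(0)=2 gives c_1=-2, c_2=7.

x_1(t) = 6e^(2t) - 7e^(-5t), x_2(t) = 2e^(2t)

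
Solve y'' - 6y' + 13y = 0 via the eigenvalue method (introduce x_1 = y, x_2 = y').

Let x_1 = y, x_2 = y'. Then x_1' = x_2 and x_2' = -13x_1 + 6x_2.
A = [[0,1],[-13,6]]; det(A-λI) = λ^2 - 6λ + 13.
Eigenvalues λ = 3 ± 2i.

y(t) = C_1e^(3t)cos(2t) + C_2e^(3t)sin(2t)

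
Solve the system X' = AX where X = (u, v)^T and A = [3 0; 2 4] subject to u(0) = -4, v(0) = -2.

u(t) = -4e^(3t), v(t) = -10e^(4t) + 8e^(3t)

Coefficient matrix A = [[3, 0], [2, 4]].
Characteristic polynomial det(A - λI) = λ^2 - 7λ + 12 = 0.
Eigenvalues λ = 3, 4.
For λ=3: (A-λI) row 2 is [2, 1], so an eigenvector is (1, -2).
For λ=4: (A-λI) row 1 is [-1, 0], so an eigenvector is (0, 1).
General solution: C_1e^(3t)(1,-2) + C_2e^(4t)(0,1).
Applying u(0)=-4, v(0)=-2 gives C_1=-4, C_2=-10.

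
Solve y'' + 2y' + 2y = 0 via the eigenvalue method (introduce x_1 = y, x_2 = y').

Let x_1 = y, x_2 = y'. Then x_1' = x_2 and x_2' = -2x_1 - 2x_2.
A = [[0,1],[-2,-2]]; det(A-λI) = λ^2 + 2λ + 2.
Eigenvalues λ = -1 ± i.

y(t) = c_1e^(-t)cos(t) + c_2e^(-t)sin(t)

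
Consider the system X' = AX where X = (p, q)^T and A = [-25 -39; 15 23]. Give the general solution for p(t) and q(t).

Coefficient matrix A = [[-25, -39], [15, 23]].
Characteristic polynomial det(A - λI) = λ^2 + 2λ + 10 = 0.
Eigenvalues λ = -1 ± 3i (complex conjugate pair).
For λ=-1+3i: an eigenvector is (3,-2) - i(2,-1) = (3 - 2i, -2 + i).
A real fundamental pair from Re and Im of e^((-1+3i)t)v: X_1 = e^(-t)(cos(3t)·(3,-2) + sin(3t)·(2,-1)), X_2 = e^(-t)(sin(3t)·(3,-2) - cos(3t)·(2,-1)).
General solution: K_1X_1 + K_2X_2.

p(t) = 2K_1e^(-t)sin(3t) + 3K_1e^(-t)cos(3t) + 3K_2e^(-t)sin(3t) - 2K_2e^(-t)cos(3t), q(t) = -K_1e^(-t)sin(3t) - 2K_1e^(-t)cos(3t) - 2K_2e^(-t)sin(3t) + K_2e^(-t)cos(3t)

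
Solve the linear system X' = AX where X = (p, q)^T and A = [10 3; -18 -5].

Coefficient matrix A = [[10, 3], [-18, -5]].
Characteristic polynomial det(A - λI) = λ^2 - 5λ + 4 = 0.
Eigenvalues λ = 1, 4.
For λ=1: (A-λI) row 1 is [9, 3], so an eigenvector is (-1, 3).
For λ=4: (A-λI) row 1 is [6, 3], so an eigenvector is (1, -2).
General solution: K_1e^(t)(-1,3) + K_2e^(4t)(1,-2).

p(t) = -K_1e^(t) + K_2e^(4t), q(t) = 3K_1e^(t) - 2K_2e^(4t)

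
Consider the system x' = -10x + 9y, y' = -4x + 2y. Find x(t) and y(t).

x(t) = 3C_1e^(-4t) + 3C_2te^(-4t) - 2C_2e^(-4t), y(t) = 2C_1e^(-4t) + 2C_2te^(-4t) - C_2e^(-4t)

Coefficient matrix A = [[-10, 9], [-4, 2]].
Characteristic polynomial det(A - λI) = λ^2 + 8λ + 16 = 0.
Single eigenvalue λ = -4 with algebraic multiplicity 2.
Eigenvector v = (3,2); generalized eigenvector w with (A-λI)w=v is (-2,-1).
General solution: e^(-4t)[C_1·v + C_2·(t·v + w)].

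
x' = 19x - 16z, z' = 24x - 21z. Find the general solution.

x(t) = C_1e^(3t) + 2C_2e^(-5t), z(t) = C_1e^(3t) + 3C_2e^(-5t)

Coefficient matrix A = [[19, -16], [24, -21]].
Characteristic polynomial det(A - λI) = λ^2 + 2λ - 15 = 0.
Eigenvalues λ = 3, -5.
For λ=3: (A-λI) row 1 is [16, -16], so an eigenvector is (1, 1).
For λ=-5: (A-λI) row 1 is [24, -16], so an eigenvector is (2, 3).
General solution: C_1e^(3t)(1,1) + C_2e^(-5t)(2,3).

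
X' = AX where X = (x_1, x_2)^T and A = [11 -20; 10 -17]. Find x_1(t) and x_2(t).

Coefficient matrix A = [[11, -20], [10, -17]].
Characteristic polynomial det(A - λI) = λ^2 + 6λ + 13 = 0.
Eigenvalues λ = -3 ± 2i (complex conjugate pair).
For λ=-3+2i: an eigenvector is (3,2) - i(1,1) = (3 - i, 2 - i).
A real fundamental pair from Re and Im of e^((-3+2i)t)v: X_1 = e^(-3t)(cos(2t)·(3,2) + sin(2t)·(1,1)), X_2 = e^(-3t)(sin(2t)·(3,2) - cos(2t)·(1,1)).
General solution: C_1X_1 + C_2X_2.

x_1(t) = C_1e^(-3t)sin(2t) + 3C_1e^(-3t)cos(2t) + 3C_2e^(-3t)sin(2t) - C_2e^(-3t)cos(2t), x_2(t) = C_1e^(-3t)sin(2t) + 2C_1e^(-3t)cos(2t) + 2C_2e^(-3t)sin(2t) - C_2e^(-3t)cos(2t)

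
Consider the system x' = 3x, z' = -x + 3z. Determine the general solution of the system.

Coefficient matrix A = [[3, 0], [-1, 3]].
Characteristic polynomial det(A - λI) = λ^2 - 6λ + 9 = 0.
Single eigenvalue λ = 3 with algebraic multiplicity 2.
Eigenvector v = (0,1); generalized eigenvector w with (A-λI)w=v is (-1,2).
General solution: e^(3t)[K_1·v + K_2·(t·v + w)].

x(t) = -K_2e^(3t), z(t) = K_1e^(3t) + K_2te^(3t) + 2K_2e^(3t)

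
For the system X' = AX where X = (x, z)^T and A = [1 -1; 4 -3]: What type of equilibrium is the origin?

A = [[1,-1],[4,-3]]; det(A-λI) = λ^2 + 2λ + 1.
repeated λ = -1 with a single eigenvector.

stable improper node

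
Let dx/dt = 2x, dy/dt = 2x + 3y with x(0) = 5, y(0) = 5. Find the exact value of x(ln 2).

A = [[2,0],[2,3]]; eigenvalues λ = 3, 2.
Eigenvectors: (0,1) for λ=3, (1,-2) for λ=2.
From the initial condition, c_1 = 15, c_2 = 5.
x(ln 2) = (15)(2^3)(0) + (5)(2^2)(1) = 20.

20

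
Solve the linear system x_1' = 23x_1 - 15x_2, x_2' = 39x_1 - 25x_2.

x_1(t) = -C_1e^(-t)sin(3t) - 2C_1e^(-t)cos(3t) - 2C_2e^(-t)sin(3t) + C_2e^(-t)cos(3t), x_2(t) = -2C_1e^(-t)sin(3t) - 3C_1e^(-t)cos(3t) - 3C_2e^(-t)sin(3t) + 2C_2e^(-t)cos(3t)

Coefficient matrix A = [[23, -15], [39, -25]].
Characteristic polynomial det(A - λI) = λ^2 + 2λ + 10 = 0.
Eigenvalues λ = -1 ± 3i (complex conjugate pair).
For λ=-1+3i: an eigenvector is (-2,-3) - i(-1,-2) = (-2 + i, -3 + 2i).
A real fundamental pair from Re and Im of e^((-1+3i)t)v: X_1 = e^(-t)(cos(3t)·(-2,-3) + sin(3t)·(-1,-2)), X_2 = e^(-t)(sin(3t)·(-2,-3) - cos(3t)·(-1,-2)).
General solution: C_1X_1 + C_2X_2.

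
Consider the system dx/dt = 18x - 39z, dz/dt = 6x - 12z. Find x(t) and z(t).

x(t) = 3C_1e^(3t)sin(3t) - 2C_1e^(3t)cos(3t) - 2C_2e^(3t)sin(3t) - 3C_2e^(3t)cos(3t), z(t) = C_1e^(3t)sin(3t) - C_1e^(3t)cos(3t) - C_2e^(3t)sin(3t) - C_2e^(3t)cos(3t)

Coefficient matrix A = [[18, -39], [6, -12]].
Characteristic polynomial det(A - λI) = λ^2 - 6λ + 18 = 0.
Eigenvalues λ = 3 ± 3i (complex conjugate pair).
For λ=3+3i: an eigenvector is (-2,-1) - i(3,1) = (-2 - 3i, -1 - i).
A real fundamental pair from Re and Im of e^((3+3i)t)v: X_1 = e^(3t)(cos(3t)·(-2,-1) + sin(3t)·(3,1)), X_2 = e^(3t)(sin(3t)·(-2,-1) - cos(3t)·(3,1)).
General solution: C_1X_1 + C_2X_2.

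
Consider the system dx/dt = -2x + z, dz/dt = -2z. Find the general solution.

x(t) = C_1e^(-2t) + C_2te^(-2t) - 2C_2e^(-2t), z(t) = C_2e^(-2t)

Coefficient matrix A = [[-2, 1], [0, -2]].
Characteristic polynomial det(A - λI) = λ^2 + 4λ + 4 = 0.
Single eigenvalue λ = -2 with algebraic multiplicity 2.
Eigenvector v = (1,0); generalized eigenvector w with (A-λI)w=v is (-2,1).
General solution: e^(-2t)[C_1·v + C_2·(t·v + w)].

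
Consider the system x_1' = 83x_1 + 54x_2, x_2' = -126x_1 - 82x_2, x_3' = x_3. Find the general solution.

x_1(t) = 9K_1e^(-t) + 2K_2e^(2t), x_2(t) = -14K_1e^(-t) - 3K_2e^(2t), x_3(t) = K_3e^(t)

Coefficient matrix A = [[83, 54, 0], [-126, -82, 0], [0, 0, 1]].
det(A - λI) = 0 gives eigenvalues λ = -1, 2, 1.
For λ=-1: eigenvector (9,-14,0).
For λ=2: eigenvector (2,-3,0).
For λ=1: eigenvector (0,0,1).
General solution: K_1e^(-t)(9,-14,0) + K_2e^(2t)(2,-3,0) + K_3e^(t)(0,0,1).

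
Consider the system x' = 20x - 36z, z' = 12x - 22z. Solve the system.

x(t) = -2C_1e^(2t) - 3C_2e^(-4t), z(t) = -C_1e^(2t) - 2C_2e^(-4t)

Coefficient matrix A = [[20, -36], [12, -22]].
Characteristic polynomial det(A - λI) = λ^2 + 2λ - 8 = 0.
Eigenvalues λ = 2, -4.
For λ=2: (A-λI) row 1 is [18, -36], so an eigenvector is (-2, -1).
For λ=-4: (A-λI) row 1 is [24, -36], so an eigenvector is (-3, -2).
General solution: C_1e^(2t)(-2,-1) + C_2e^(-4t)(-3,-2).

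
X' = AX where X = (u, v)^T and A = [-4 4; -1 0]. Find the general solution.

Coefficient matrix A = [[-4, 4], [-1, 0]].
Characteristic polynomial det(A - λI) = λ^2 + 4λ + 4 = 0.
Single eigenvalue λ = -2 with algebraic multiplicity 2.
Eigenvector v = (-2,-1); generalized eigenvector w with (A-λI)w=v is (1,0).
General solution: e^(-2t)[K_1·v + K_2·(t·v + w)].

u(t) = -2K_1e^(-2t) - 2K_2te^(-2t) + K_2e^(-2t), v(t) = -K_1e^(-2t) - K_2te^(-2t)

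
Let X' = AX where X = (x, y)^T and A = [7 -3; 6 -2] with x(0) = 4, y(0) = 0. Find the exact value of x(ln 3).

636

A = [[7,-3],[6,-2]]; eigenvalues λ = 1, 4.
Eigenvectors: (1,2) for λ=1, (-1,-1) for λ=4.
From the initial condition, c_1 = -4, c_2 = -8.
x(ln 3) = (-4)(3^1)(1) + (-8)(3^4)(-1) = 636.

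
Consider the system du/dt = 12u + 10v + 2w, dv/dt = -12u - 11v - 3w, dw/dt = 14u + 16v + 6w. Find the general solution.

Coefficient matrix A = [[12, 10, 2], [-12, -11, -3], [14, 16, 6]].
det(A - λI) = 0 gives eigenvalues λ = 1, 2, 4.
For λ=1: eigenvector (-2,3,-4).
For λ=2: eigenvector (-2,3,-5).
For λ=4: eigenvector (1,-1,1).
General solution: C_1e^(t)(-2,3,-4) + C_2e^(2t)(-2,3,-5) + C_3e^(4t)(1,-1,1).

u(t) = -2C_1e^(t) - 2C_2e^(2t) + C_3e^(4t), v(t) = 3C_1e^(t) + 3C_2e^(2t) - C_3e^(4t), w(t) = -4C_1e^(t) - 5C_2e^(2t) + C_3e^(4t)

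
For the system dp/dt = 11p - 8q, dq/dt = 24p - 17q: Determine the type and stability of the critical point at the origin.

A = [[11,-8],[24,-17]]; det(A-λI) = λ^2 + 6λ + 5.
λ = -5, -1: both negative.

stable node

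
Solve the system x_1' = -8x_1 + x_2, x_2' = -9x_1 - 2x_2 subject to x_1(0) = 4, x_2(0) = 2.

Coefficient matrix A = [[-8, 1], [-9, -2]].
Characteristic polynomial det(A - λI) = λ^2 + 10λ + 25 = 0.
Single eigenvalue λ = -5 with algebraic multiplicity 2.
Eigenvector v = (1,3); generalized eigenvector w with (A-λI)w=v is (0,1).
General solution: e^(-5t)[K_1·v + K_2·(t·v + w)].
Applying x_1(0)=4, x_2(0)=2 gives K_1=4, K_2=-10.

x_1(t) = -10te^(-5t) + 4e^(-5t), x_2(t) = -30te^(-5t) + 2e^(-5t)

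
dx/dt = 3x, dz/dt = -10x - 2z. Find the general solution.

x(t) = -K_1e^(3t), z(t) = 2K_1e^(3t) + K_2e^(-2t)

Coefficient matrix A = [[3, 0], [-10, -2]].
Characteristic polynomial det(A - λI) = λ^2 - λ - 6 = 0.
Eigenvalues λ = 3, -2.
For λ=3: (A-λI) row 2 is [-10, -5], so an eigenvector is (-1, 2).
For λ=-2: (A-λI) row 1 is [5, 0], so an eigenvector is (0, 1).
General solution: K_1e^(3t)(-1,2) + K_2e^(-2t)(0,1).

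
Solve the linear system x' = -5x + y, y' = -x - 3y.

x(t) = C_1e^(-4t) + C_2te^(-4t) + 2C_2e^(-4t), y(t) = C_1e^(-4t) + C_2te^(-4t) + 3C_2e^(-4t)

Coefficient matrix A = [[-5, 1], [-1, -3]].
Characteristic polynomial det(A - λI) = λ^2 + 8λ + 16 = 0.
Single eigenvalue λ = -4 with algebraic multiplicity 2.
Eigenvector v = (1,1); generalized eigenvector w with (A-λI)w=v is (2,3).
General solution: e^(-4t)[C_1·v + C_2·(t·v + w)].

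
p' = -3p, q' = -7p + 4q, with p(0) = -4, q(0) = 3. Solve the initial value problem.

p(t) = -4e^(-3t), q(t) = 7e^(4t) - 4e^(-3t)

Coefficient matrix A = [[-3, 0], [-7, 4]].
Characteristic polynomial det(A - λI) = λ^2 - λ - 12 = 0.
Eigenvalues λ = -3, 4.
For λ=-3: (A-λI) row 2 is [-7, 7], so an eigenvector is (1, 1).
For λ=4: (A-λI) row 1 is [-7, 0], so an eigenvector is (0, -1).
General solution: c_1e^(-3t)(1,1) + c_2e^(4t)(0,-1).
Applying p(0)=-4, q(0)=3 gives c_1=-4, c_2=-7.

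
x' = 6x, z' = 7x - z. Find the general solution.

Coefficient matrix A = [[6, 0], [7, -1]].
Characteristic polynomial det(A - λI) = λ^2 - 5λ - 6 = 0.
Eigenvalues λ = 6, -1.
For λ=6: (A-λI) row 2 is [7, -7], so an eigenvector is (-1, -1).
For λ=-1: (A-λI) row 1 is [7, 0], so an eigenvector is (0, 1).
General solution: C_1e^(6t)(-1,-1) + C_2e^(-t)(0,1).

x(t) = -C_1e^(6t), z(t) = -C_1e^(6t) + C_2e^(-t)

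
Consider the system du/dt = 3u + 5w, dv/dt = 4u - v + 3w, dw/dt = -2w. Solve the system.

Coefficient matrix A = [[3, 0, 5], [4, -1, 3], [0, 0, -2]].
det(A - λI) = 0 gives eigenvalues λ = 3, -1, -2.
For λ=3: eigenvector (1,1,0).
For λ=-1: eigenvector (0,1,0).
For λ=-2: eigenvector (-1,1,1).
General solution: c_1e^(3t)(1,1,0) + c_2e^(-t)(0,1,0) + c_3e^(-2t)(-1,1,1).

u(t) = c_1e^(3t) - c_3e^(-2t), v(t) = c_1e^(3t) + c_2e^(-t) + c_3e^(-2t), w(t) = c_3e^(-2t)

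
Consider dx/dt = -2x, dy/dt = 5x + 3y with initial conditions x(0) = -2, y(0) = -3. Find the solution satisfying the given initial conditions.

Coefficient matrix A = [[-2, 0], [5, 3]].
Characteristic polynomial det(A - λI) = λ^2 - λ - 6 = 0.
Eigenvalues λ = -2, 3.
For λ=-2: (A-λI) row 2 is [5, 5], so an eigenvector is (-1, 1).
For λ=3: (A-λI) row 1 is [-5, 0], so an eigenvector is (0, 1).
General solution: K_1e^(-2t)(-1,1) + K_2e^(3t)(0,1).
Applying x(0)=-2, y(0)=-3 gives K_1=2, K_2=-5.

x(t) = -2e^(-2t), y(t) = -5e^(3t) + 2e^(-2t)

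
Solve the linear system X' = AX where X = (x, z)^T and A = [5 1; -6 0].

x(t) = C_1e^(2t) + C_2e^(3t), z(t) = -3C_1e^(2t) - 2C_2e^(3t)

Coefficient matrix A = [[5, 1], [-6, 0]].
Characteristic polynomial det(A - λI) = λ^2 - 5λ + 6 = 0.
Eigenvalues λ = 2, 3.
For λ=2: (A-λI) row 1 is [3, 1], so an eigenvector is (1, -3).
For λ=3: (A-λI) row 1 is [2, 1], so an eigenvector is (1, -2).
General solution: C_1e^(2t)(1,-3) + C_2e^(3t)(1,-2).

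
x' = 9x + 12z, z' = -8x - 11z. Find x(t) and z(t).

x(t) = C_1e^(-3t) - 3C_2e^(t), z(t) = -C_1e^(-3t) + 2C_2e^(t)

Coefficient matrix A = [[9, 12], [-8, -11]].
Characteristic polynomial det(A - λI) = λ^2 + 2λ - 3 = 0.
Eigenvalues λ = -3, 1.
For λ=-3: (A-λI) row 1 is [12, 12], so an eigenvector is (1, -1).
For λ=1: (A-λI) row 1 is [8, 12], so an eigenvector is (-3, 2).
General solution: C_1e^(-3t)(1,-1) + C_2e^(t)(-3,2).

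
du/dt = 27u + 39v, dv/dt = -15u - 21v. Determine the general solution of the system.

Coefficient matrix A = [[27, 39], [-15, -21]].
Characteristic polynomial det(A - λI) = λ^2 - 6λ + 18 = 0.
Eigenvalues λ = 3 ± 3i (complex conjugate pair).
For λ=3+3i: an eigenvector is (-3,2) - i(2,-1) = (-3 - 2i, 2 + i).
A real fundamental pair from Re and Im of e^((3+3i)t)v: X_1 = e^(3t)(cos(3t)·(-3,2) + sin(3t)·(2,-1)), X_2 = e^(3t)(sin(3t)·(-3,2) - cos(3t)·(2,-1)).
General solution: c_1X_1 + c_2X_2.

u(t) = 2c_1e^(3t)sin(3t) - 3c_1e^(3t)cos(3t) - 3c_2e^(3t)sin(3t) - 2c_2e^(3t)cos(3t), v(t) = -c_1e^(3t)sin(3t) + 2c_1e^(3t)cos(3t) + 2c_2e^(3t)sin(3t) + c_2e^(3t)cos(3t)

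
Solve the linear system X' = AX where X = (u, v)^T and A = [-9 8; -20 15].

u(t) = -C_1e^(3t)sin(4t) - C_1e^(3t)cos(4t) - C_2e^(3t)sin(4t) + C_2e^(3t)cos(4t), v(t) = -C_1e^(3t)sin(4t) - 2C_1e^(3t)cos(4t) - 2C_2e^(3t)sin(4t) + C_2e^(3t)cos(4t)

Coefficient matrix A = [[-9, 8], [-20, 15]].
Characteristic polynomial det(A - λI) = λ^2 - 6λ + 25 = 0.
Eigenvalues λ = 3 ± 4i (complex conjugate pair).
For λ=3+4i: an eigenvector is (-1,-2) - i(-1,-1) = (-1 + i, -2 + i).
A real fundamental pair from Re and Im of e^((3+4i)t)v: X_1 = e^(3t)(cos(4t)·(-1,-2) + sin(4t)·(-1,-1)), X_2 = e^(3t)(sin(4t)·(-1,-2) - cos(4t)·(-1,-1)).
General solution: C_1X_1 + C_2X_2.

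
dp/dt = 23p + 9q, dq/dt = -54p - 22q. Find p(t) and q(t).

Coefficient matrix A = [[23, 9], [-54, -22]].
Characteristic polynomial det(A - λI) = λ^2 - λ - 20 = 0.
Eigenvalues λ = -4, 5.
For λ=-4: (A-λI) row 1 is [27, 9], so an eigenvector is (-1, 3).
For λ=5: (A-λI) row 1 is [18, 9], so an eigenvector is (-1, 2).
General solution: K_1e^(-4t)(-1,3) + K_2e^(5t)(-1,2).

p(t) = -K_1e^(-4t) - K_2e^(5t), q(t) = 3K_1e^(-4t) + 2K_2e^(5t)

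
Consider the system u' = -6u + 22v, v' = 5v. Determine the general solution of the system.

u(t) = -K_1e^(-6t) - 2K_2e^(5t), v(t) = -K_2e^(5t)

Coefficient matrix A = [[-6, 22], [0, 5]].
Characteristic polynomial det(A - λI) = λ^2 + λ - 30 = 0.
Eigenvalues λ = -6, 5.
For λ=-6: (A-λI) row 1 is [0, 22], so an eigenvector is (-1, 0).
For λ=5: (A-λI) row 1 is [-11, 22], so an eigenvector is (-2, -1).
General solution: K_1e^(-6t)(-1,0) + K_2e^(5t)(-2,-1).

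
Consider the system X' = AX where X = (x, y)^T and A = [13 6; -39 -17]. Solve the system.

x(t) = -c_1e^(-2t)sin(3t) + c_1e^(-2t)cos(3t) + c_2e^(-2t)sin(3t) + c_2e^(-2t)cos(3t), y(t) = 2c_1e^(-2t)sin(3t) - 3c_1e^(-2t)cos(3t) - 3c_2e^(-2t)sin(3t) - 2c_2e^(-2t)cos(3t)

Coefficient matrix A = [[13, 6], [-39, -17]].
Characteristic polynomial det(A - λI) = λ^2 + 4λ + 13 = 0.
Eigenvalues λ = -2 ± 3i (complex conjugate pair).
For λ=-2+3i: an eigenvector is (1,-3) - i(-1,2) = (1 + i, -3 - 2i).
A real fundamental pair from Re and Im of e^((-2+3i)t)v: X_1 = e^(-2t)(cos(3t)·(1,-3) + sin(3t)·(-1,2)), X_2 = e^(-2t)(sin(3t)·(1,-3) - cos(3t)·(-1,2)).
General solution: c_1X_1 + c_2X_2.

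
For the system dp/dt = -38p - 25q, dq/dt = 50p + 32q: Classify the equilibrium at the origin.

A = [[-38,-25],[50,32]]; det(A-λI) = λ^2 + 6λ + 34.
λ = -3 ± 5i: negative real part.

stable spiral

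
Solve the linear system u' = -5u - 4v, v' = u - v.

Coefficient matrix A = [[-5, -4], [1, -1]].
Characteristic polynomial det(A - λI) = λ^2 + 6λ + 9 = 0.
Single eigenvalue λ = -3 with algebraic multiplicity 2.
Eigenvector v = (-2,1); generalized eigenvector w with (A-λI)w=v is (1,0).
General solution: e^(-3t)[K_1·v + K_2·(t·v + w)].

u(t) = -2K_1e^(-3t) - 2K_2te^(-3t) + K_2e^(-3t), v(t) = K_1e^(-3t) + K_2te^(-3t)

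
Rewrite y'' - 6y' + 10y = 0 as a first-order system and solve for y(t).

Let x_1 = y, x_2 = y'. Then x_1' = x_2 and x_2' = -10x_1 + 6x_2.
A = [[0,1],[-10,6]]; det(A-λI) = λ^2 - 6λ + 10.
Eigenvalues λ = 3 ± i.

y(t) = C_1e^(3t)cos(t) + C_2e^(3t)sin(t)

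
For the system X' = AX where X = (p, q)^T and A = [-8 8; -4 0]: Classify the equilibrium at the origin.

A = [[-8,8],[-4,0]]; det(A-λI) = λ^2 + 8λ + 32.
λ = -4 ± 4i: negative real part.

stable spiral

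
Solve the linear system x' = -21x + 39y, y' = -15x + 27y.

x(t) = 3K_1e^(3t)sin(3t) - 2K_1e^(3t)cos(3t) - 2K_2e^(3t)sin(3t) - 3K_2e^(3t)cos(3t), y(t) = 2K_1e^(3t)sin(3t) - K_1e^(3t)cos(3t) - K_2e^(3t)sin(3t) - 2K_2e^(3t)cos(3t)

Coefficient matrix A = [[-21, 39], [-15, 27]].
Characteristic polynomial det(A - λI) = λ^2 - 6λ + 18 = 0.
Eigenvalues λ = 3 ± 3i (complex conjugate pair).
For λ=3+3i: an eigenvector is (-2,-1) - i(3,2) = (-2 - 3i, -1 - 2i).
A real fundamental pair from Re and Im of e^((3+3i)t)v: X_1 = e^(3t)(cos(3t)·(-2,-1) + sin(3t)·(3,2)), X_2 = e^(3t)(sin(3t)·(-2,-1) - cos(3t)·(3,2)).
General solution: K_1X_1 + K_2X_2.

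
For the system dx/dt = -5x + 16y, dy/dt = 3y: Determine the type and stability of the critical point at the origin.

A = [[-5,16],[0,3]]; det(A-λI) = λ^2 + 2λ - 15.
λ = -5, 3: opposite signs.

saddle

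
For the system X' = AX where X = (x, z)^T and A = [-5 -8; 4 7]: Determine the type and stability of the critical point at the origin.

A = [[-5,-8],[4,7]]; det(A-λI) = λ^2 - 2λ - 3.
λ = 3, -1: opposite signs.

saddle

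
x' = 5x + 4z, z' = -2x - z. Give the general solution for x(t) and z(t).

x(t) = -C_1e^(t) - 2C_2e^(3t), z(t) = C_1e^(t) + C_2e^(3t)

Coefficient matrix A = [[5, 4], [-2, -1]].
Characteristic polynomial det(A - λI) = λ^2 - 4λ + 3 = 0.
Eigenvalues λ = 1, 3.
For λ=1: (A-λI) row 1 is [4, 4], so an eigenvector is (-1, 1).
For λ=3: (A-λI) row 1 is [2, 4], so an eigenvector is (-2, 1).
General solution: C_1e^(t)(-1,1) + C_2e^(3t)(-2,1).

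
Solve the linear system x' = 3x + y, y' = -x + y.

x(t) = c_1e^(2t) + c_2te^(2t) - c_2e^(2t), y(t) = -c_1e^(2t) - c_2te^(2t) + 2c_2e^(2t)

Coefficient matrix A = [[3, 1], [-1, 1]].
Characteristic polynomial det(A - λI) = λ^2 - 4λ + 4 = 0.
Single eigenvalue λ = 2 with algebraic multiplicity 2.
Eigenvector v = (1,-1); generalized eigenvector w with (A-λI)w=v is (-1,2).
General solution: e^(2t)[c_1·v + c_2·(t·v + w)].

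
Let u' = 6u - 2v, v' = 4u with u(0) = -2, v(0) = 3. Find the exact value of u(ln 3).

-522

A = [[6,-2],[4,0]]; eigenvalues λ = 2, 4.
Eigenvectors: (1,2) for λ=2, (1,1) for λ=4.
From the initial condition, c_1 = 5, c_2 = -7.
u(ln 3) = (5)(3^2)(1) + (-7)(3^4)(1) = -522.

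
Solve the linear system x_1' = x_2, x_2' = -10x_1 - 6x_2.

x_1(t) = -c_1e^(-3t)cos(t) - c_2e^(-3t)sin(t), x_2(t) = c_1e^(-3t)sin(t) + 3c_1e^(-3t)cos(t) + 3c_2e^(-3t)sin(t) - c_2e^(-3t)cos(t)

Coefficient matrix A = [[0, 1], [-10, -6]].
Characteristic polynomial det(A - λI) = λ^2 + 6λ + 10 = 0.
Eigenvalues λ = -3 ± i (complex conjugate pair).
For λ=-3+i: an eigenvector is (-1,3) - i(0,1) = (-1, 3 - i).
A real fundamental pair from Re and Im of e^((-3+i)t)v: X_1 = e^(-3t)(cos(t)·(-1,3) + sin(t)·(0,1)), X_2 = e^(-3t)(sin(t)·(-1,3) - cos(t)·(0,1)).
General solution: c_1X_1 + c_2X_2.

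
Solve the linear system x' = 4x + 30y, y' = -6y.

Coefficient matrix A = [[4, 30], [0, -6]].
Characteristic polynomial det(A - λI) = λ^2 + 2λ - 24 = 0.
Eigenvalues λ = -6, 4.
For λ=-6: (A-λI) row 1 is [10, 30], so an eigenvector is (3, -1).
For λ=4: (A-λI) row 1 is [0, 30], so an eigenvector is (1, 0).
General solution: c_1e^(-6t)(3,-1) + c_2e^(4t)(1,0).

x(t) = 3c_1e^(-6t) + c_2e^(4t), y(t) = -c_1e^(-6t)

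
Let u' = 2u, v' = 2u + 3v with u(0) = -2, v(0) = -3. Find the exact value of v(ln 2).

-40

A = [[2,0],[2,3]]; eigenvalues λ = 3, 2.
Eigenvectors: (0,1) for λ=3, (-1,2) for λ=2.
From the initial condition, c_1 = -7, c_2 = 2.
v(ln 2) = (-7)(2^3)(1) + (2)(2^2)(2) = -40.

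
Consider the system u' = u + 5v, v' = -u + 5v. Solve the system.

Coefficient matrix A = [[1, 5], [-1, 5]].
Characteristic polynomial det(A - λI) = λ^2 - 6λ + 10 = 0.
Eigenvalues λ = 3 ± i (complex conjugate pair).
For λ=3+i: an eigenvector is (-1,0) - i(2,1) = (-1 - 2i, 0 - i).
A real fundamental pair from Re and Im of e^((3+i)t)v: X_1 = e^(3t)(cos(t)·(-1,0) + sin(t)·(2,1)), X_2 = e^(3t)(sin(t)·(-1,0) - cos(t)·(2,1)).
General solution: c_1X_1 + c_2X_2.

u(t) = 2c_1e^(3t)sin(t) - c_1e^(3t)cos(t) - c_2e^(3t)sin(t) - 2c_2e^(3t)cos(t), v(t) = c_1e^(3t)sin(t) - c_2e^(3t)cos(t)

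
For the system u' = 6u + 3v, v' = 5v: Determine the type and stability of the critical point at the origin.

A = [[6,3],[0,5]]; det(A-λI) = λ^2 - 11λ + 30.
λ = 6, 5: both positive.

unstable node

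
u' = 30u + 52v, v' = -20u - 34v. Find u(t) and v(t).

u(t) = -3K_1e^(-2t)sin(4t) - 2K_1e^(-2t)cos(4t) - 2K_2e^(-2t)sin(4t) + 3K_2e^(-2t)cos(4t), v(t) = 2K_1e^(-2t)sin(4t) + K_1e^(-2t)cos(4t) + K_2e^(-2t)sin(4t) - 2K_2e^(-2t)cos(4t)

Coefficient matrix A = [[30, 52], [-20, -34]].
Characteristic polynomial det(A - λI) = λ^2 + 4λ + 20 = 0.
Eigenvalues λ = -2 ± 4i (complex conjugate pair).
For λ=-2+4i: an eigenvector is (-2,1) - i(-3,2) = (-2 + 3i, 1 - 2i).
A real fundamental pair from Re and Im of e^((-2+4i)t)v: X_1 = e^(-2t)(cos(4t)·(-2,1) + sin(4t)·(-3,2)), X_2 = e^(-2t)(sin(4t)·(-2,1) - cos(4t)·(-3,2)).
General solution: K_1X_1 + K_2X_2.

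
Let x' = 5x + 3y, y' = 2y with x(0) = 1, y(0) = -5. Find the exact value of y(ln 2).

-20

A = [[5,3],[0,2]]; eigenvalues λ = 2, 5.
Eigenvectors: (1,-1) for λ=2, (-1,0) for λ=5.
From the initial condition, c_1 = 5, c_2 = 4.
y(ln 2) = (5)(2^2)(-1) + (4)(2^5)(0) = -20.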